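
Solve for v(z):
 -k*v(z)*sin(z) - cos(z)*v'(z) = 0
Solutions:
 v(z) = C1*exp(k*log(cos(z)))


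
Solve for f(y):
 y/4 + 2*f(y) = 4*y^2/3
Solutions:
 f(y) = y*(16*y - 3)/24


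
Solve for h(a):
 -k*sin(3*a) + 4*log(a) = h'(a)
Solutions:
 h(a) = C1 + 4*a*log(a) - 4*a + k*cos(3*a)/3


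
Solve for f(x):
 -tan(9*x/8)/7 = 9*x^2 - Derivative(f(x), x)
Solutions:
 f(x) = C1 + 3*x^3 - 8*log(cos(9*x/8))/63


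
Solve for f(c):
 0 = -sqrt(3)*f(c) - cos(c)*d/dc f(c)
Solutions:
 f(c) = C1*(sin(c) - 1)^(sqrt(3)/2)/(sin(c) + 1)^(sqrt(3)/2)


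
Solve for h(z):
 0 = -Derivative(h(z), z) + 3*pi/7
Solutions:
 h(z) = C1 + 3*pi*z/7


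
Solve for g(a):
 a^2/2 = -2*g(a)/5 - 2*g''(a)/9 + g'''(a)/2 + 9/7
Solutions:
 g(a) = C1*exp(a*(-2^(1/3)*5^(2/3)*(81*sqrt(60009) + 19843)^(1/3) - 40*2^(2/3)*5^(1/3)/(81*sqrt(60009) + 19843)^(1/3) + 40)/270)*sin(10^(1/3)*sqrt(3)*a*(-5^(1/3)*(81*sqrt(60009) + 19843)^(1/3) + 40*2^(1/3)/(81*sqrt(60009) + 19843)^(1/3))/270) + C2*exp(a*(-2^(1/3)*5^(2/3)*(81*sqrt(60009) + 19843)^(1/3) - 40*2^(2/3)*5^(1/3)/(81*sqrt(60009) + 19843)^(1/3) + 40)/270)*cos(10^(1/3)*sqrt(3)*a*(-5^(1/3)*(81*sqrt(60009) + 19843)^(1/3) + 40*2^(1/3)/(81*sqrt(60009) + 19843)^(1/3))/270) + C3*exp(a*(40*2^(2/3)*5^(1/3)/(81*sqrt(60009) + 19843)^(1/3) + 20 + 2^(1/3)*5^(2/3)*(81*sqrt(60009) + 19843)^(1/3))/135) - 5*a^2/4 + 290/63


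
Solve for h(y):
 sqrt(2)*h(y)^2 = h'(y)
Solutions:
 h(y) = -1/(C1 + sqrt(2)*y)


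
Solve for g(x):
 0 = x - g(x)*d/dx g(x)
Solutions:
 g(x) = -sqrt(C1 + x^2)
 g(x) = sqrt(C1 + x^2)


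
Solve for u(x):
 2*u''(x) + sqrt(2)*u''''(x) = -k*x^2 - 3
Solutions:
 u(x) = C1 + C2*x + C3*sin(2^(1/4)*x) + C4*cos(2^(1/4)*x) - k*x^4/24 + x^2*(sqrt(2)*k - 3)/4


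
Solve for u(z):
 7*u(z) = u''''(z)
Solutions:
 u(z) = C1*exp(-7^(1/4)*z) + C2*exp(7^(1/4)*z) + C3*sin(7^(1/4)*z) + C4*cos(7^(1/4)*z)


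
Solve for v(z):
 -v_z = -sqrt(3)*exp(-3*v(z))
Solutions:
 v(z) = log(C1 + 3*sqrt(3)*z)/3
 v(z) = log((-3^(1/3) - 3^(5/6)*I)*(C1 + sqrt(3)*z)^(1/3)/2)
 v(z) = log((-3^(1/3) + 3^(5/6)*I)*(C1 + sqrt(3)*z)^(1/3)/2)


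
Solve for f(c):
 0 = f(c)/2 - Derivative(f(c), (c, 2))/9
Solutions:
 f(c) = C1*exp(-3*sqrt(2)*c/2) + C2*exp(3*sqrt(2)*c/2)


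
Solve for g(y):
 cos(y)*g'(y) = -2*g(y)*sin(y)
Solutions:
 g(y) = C1*cos(y)^2


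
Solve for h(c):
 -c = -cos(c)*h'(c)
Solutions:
 h(c) = C1 + Integral(c/cos(c), c)


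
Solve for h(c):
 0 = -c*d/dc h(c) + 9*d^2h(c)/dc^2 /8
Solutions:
 h(c) = C1 + C2*erfi(2*c/3)


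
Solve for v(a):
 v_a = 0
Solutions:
 v(a) = C1


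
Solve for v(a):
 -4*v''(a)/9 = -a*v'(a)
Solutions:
 v(a) = C1 + C2*erfi(3*sqrt(2)*a/4)


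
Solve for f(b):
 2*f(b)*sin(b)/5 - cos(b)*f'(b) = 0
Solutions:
 f(b) = C1/cos(b)^(2/5)


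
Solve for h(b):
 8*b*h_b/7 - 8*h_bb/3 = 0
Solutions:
 h(b) = C1 + C2*erfi(sqrt(42)*b/14)


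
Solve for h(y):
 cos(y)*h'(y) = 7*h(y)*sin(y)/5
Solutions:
 h(y) = C1/cos(y)^(7/5)


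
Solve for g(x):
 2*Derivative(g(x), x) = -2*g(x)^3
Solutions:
 g(x) = -sqrt(2)*sqrt(-1/(C1 - x))/2
 g(x) = sqrt(2)*sqrt(-1/(C1 - x))/2


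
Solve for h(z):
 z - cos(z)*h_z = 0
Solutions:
 h(z) = C1 + Integral(z/cos(z), z)


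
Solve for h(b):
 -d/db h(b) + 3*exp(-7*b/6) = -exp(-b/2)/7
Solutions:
 h(b) = C1 - 2*exp(-b/2)/7 - 18*exp(-7*b/6)/7


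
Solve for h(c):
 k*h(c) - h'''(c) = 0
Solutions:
 h(c) = C1*exp(c*k^(1/3)) + C2*exp(c*k^(1/3)*(-1 + sqrt(3)*I)/2) + C3*exp(-c*k^(1/3)*(1 + sqrt(3)*I)/2)


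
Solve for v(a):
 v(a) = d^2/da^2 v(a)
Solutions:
 v(a) = C1*exp(-a) + C2*exp(a)


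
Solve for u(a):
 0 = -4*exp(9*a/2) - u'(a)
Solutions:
 u(a) = C1 - 8*exp(9*a/2)/9


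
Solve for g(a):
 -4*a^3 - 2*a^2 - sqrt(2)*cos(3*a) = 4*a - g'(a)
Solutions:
 g(a) = C1 + a^4 + 2*a^3/3 + 2*a^2 + sqrt(2)*sin(3*a)/3


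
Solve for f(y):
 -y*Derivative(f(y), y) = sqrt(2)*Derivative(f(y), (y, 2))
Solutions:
 f(y) = C1 + C2*erf(2^(1/4)*y/2)


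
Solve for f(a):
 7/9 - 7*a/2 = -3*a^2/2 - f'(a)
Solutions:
 f(a) = C1 - a^3/2 + 7*a^2/4 - 7*a/9


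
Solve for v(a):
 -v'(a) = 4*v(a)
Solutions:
 v(a) = C1*exp(-4*a)


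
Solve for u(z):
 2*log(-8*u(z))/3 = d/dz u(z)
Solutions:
 -3*Integral(1/(log(-_y) + 3*log(2)), (_y, u(z)))/2 = C1 - z


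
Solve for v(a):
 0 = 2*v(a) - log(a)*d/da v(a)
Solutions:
 v(a) = C1*exp(2*li(a))


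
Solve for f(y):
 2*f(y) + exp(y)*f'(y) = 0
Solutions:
 f(y) = C1*exp(2*exp(-y))


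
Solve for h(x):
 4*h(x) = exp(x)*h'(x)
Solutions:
 h(x) = C1*exp(-4*exp(-x))


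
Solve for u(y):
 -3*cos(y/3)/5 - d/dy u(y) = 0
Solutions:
 u(y) = C1 - 9*sin(y/3)/5


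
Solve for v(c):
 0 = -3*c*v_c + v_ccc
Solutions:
 v(c) = C1 + Integral(C2*airyai(3^(1/3)*c) + C3*airybi(3^(1/3)*c), c)


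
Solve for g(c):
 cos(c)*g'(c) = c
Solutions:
 g(c) = C1 + Integral(c/cos(c), c)


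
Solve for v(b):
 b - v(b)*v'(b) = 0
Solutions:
 v(b) = -sqrt(C1 + b^2)
 v(b) = sqrt(C1 + b^2)


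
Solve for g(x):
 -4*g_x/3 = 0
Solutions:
 g(x) = C1


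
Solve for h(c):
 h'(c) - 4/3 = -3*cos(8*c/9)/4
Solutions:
 h(c) = C1 + 4*c/3 - 27*sin(8*c/9)/32


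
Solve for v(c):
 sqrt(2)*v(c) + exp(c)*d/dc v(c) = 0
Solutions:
 v(c) = C1*exp(sqrt(2)*exp(-c))


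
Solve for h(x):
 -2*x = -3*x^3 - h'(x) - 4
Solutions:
 h(x) = C1 - 3*x^4/4 + x^2 - 4*x


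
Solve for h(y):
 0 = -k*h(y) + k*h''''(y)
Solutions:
 h(y) = C1*exp(-y) + C2*exp(y) + C3*sin(y) + C4*cos(y)


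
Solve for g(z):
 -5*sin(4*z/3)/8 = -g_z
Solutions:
 g(z) = C1 - 15*cos(4*z/3)/32


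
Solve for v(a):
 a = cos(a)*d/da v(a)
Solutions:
 v(a) = C1 + Integral(a/cos(a), a)


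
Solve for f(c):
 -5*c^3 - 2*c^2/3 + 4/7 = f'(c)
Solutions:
 f(c) = C1 - 5*c^4/4 - 2*c^3/9 + 4*c/7


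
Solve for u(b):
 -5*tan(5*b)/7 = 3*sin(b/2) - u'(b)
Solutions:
 u(b) = C1 - log(cos(5*b))/7 - 6*cos(b/2)


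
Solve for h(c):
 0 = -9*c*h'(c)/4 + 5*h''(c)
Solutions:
 h(c) = C1 + C2*erfi(3*sqrt(10)*c/20)


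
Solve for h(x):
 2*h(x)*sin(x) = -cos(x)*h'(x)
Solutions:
 h(x) = C1*cos(x)^2


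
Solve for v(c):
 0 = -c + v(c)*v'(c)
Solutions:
 v(c) = -sqrt(C1 + c^2)
 v(c) = sqrt(C1 + c^2)


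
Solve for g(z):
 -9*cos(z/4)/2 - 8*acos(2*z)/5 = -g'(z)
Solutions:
 g(z) = C1 + 8*z*acos(2*z)/5 - 4*sqrt(1 - 4*z^2)/5 + 18*sin(z/4)


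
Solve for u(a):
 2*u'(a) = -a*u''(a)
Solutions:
 u(a) = C1 + C2/a


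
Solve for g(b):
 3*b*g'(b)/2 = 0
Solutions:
 g(b) = C1


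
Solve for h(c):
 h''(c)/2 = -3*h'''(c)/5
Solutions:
 h(c) = C1 + C2*c + C3*exp(-5*c/6)


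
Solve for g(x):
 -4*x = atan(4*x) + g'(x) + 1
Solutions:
 g(x) = C1 - 2*x^2 - x*atan(4*x) - x + log(16*x^2 + 1)/8


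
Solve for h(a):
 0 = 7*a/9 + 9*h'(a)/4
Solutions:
 h(a) = C1 - 14*a^2/81


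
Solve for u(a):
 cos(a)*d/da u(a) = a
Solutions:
 u(a) = C1 + Integral(a/cos(a), a)


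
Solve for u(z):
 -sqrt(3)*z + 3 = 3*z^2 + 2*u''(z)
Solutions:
 u(z) = C1 + C2*z - z^4/8 - sqrt(3)*z^3/12 + 3*z^2/4


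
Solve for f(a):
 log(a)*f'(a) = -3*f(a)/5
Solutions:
 f(a) = C1*exp(-3*li(a)/5)


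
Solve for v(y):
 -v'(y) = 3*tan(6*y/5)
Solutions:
 v(y) = C1 + 5*log(cos(6*y/5))/2


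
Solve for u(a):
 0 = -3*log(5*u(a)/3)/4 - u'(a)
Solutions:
 -4*Integral(1/(-log(_y) - log(5) + log(3)), (_y, u(a)))/3 = C1 - a


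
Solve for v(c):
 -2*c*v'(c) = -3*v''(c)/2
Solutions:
 v(c) = C1 + C2*erfi(sqrt(6)*c/3)


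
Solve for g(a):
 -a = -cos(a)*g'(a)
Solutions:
 g(a) = C1 + Integral(a/cos(a), a)


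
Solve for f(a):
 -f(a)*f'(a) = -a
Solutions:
 f(a) = -sqrt(C1 + a^2)
 f(a) = sqrt(C1 + a^2)


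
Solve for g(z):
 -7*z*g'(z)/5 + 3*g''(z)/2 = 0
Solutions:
 g(z) = C1 + C2*erfi(sqrt(105)*z/15)


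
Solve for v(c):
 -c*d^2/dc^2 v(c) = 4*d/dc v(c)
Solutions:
 v(c) = C1 + C2/c^3


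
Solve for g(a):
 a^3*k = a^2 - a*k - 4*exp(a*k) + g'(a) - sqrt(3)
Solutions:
 g(a) = C1 + a^4*k/4 - a^3/3 + a^2*k/2 + sqrt(3)*a + 4*exp(a*k)/k


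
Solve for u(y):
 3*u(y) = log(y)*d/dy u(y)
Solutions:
 u(y) = C1*exp(3*li(y))


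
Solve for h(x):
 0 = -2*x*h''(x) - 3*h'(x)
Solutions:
 h(x) = C1 + C2/sqrt(x)


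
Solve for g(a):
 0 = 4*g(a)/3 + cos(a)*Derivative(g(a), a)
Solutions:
 g(a) = C1*(sin(a) - 1)^(2/3)/(sin(a) + 1)^(2/3)


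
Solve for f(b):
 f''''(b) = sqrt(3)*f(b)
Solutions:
 f(b) = C1*exp(-3^(1/8)*b) + C2*exp(3^(1/8)*b) + C3*sin(3^(1/8)*b) + C4*cos(3^(1/8)*b)


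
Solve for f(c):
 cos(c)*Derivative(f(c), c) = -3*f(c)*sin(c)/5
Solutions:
 f(c) = C1*cos(c)^(3/5)


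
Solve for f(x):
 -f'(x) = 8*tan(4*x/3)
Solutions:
 f(x) = C1 + 6*log(cos(4*x/3))


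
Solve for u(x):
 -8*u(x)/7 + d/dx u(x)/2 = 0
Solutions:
 u(x) = C1*exp(16*x/7)


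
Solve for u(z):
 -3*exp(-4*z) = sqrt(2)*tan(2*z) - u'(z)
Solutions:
 u(z) = C1 + sqrt(2)*log(tan(2*z)^2 + 1)/4 - 3*exp(-4*z)/4


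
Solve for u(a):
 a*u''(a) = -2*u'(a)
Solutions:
 u(a) = C1 + C2/a


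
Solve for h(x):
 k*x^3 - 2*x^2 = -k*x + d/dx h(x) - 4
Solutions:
 h(x) = C1 + k*x^4/4 + k*x^2/2 - 2*x^3/3 + 4*x


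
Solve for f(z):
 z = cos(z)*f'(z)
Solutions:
 f(z) = C1 + Integral(z/cos(z), z)


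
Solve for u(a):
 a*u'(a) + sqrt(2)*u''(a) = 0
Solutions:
 u(a) = C1 + C2*erf(2^(1/4)*a/2)


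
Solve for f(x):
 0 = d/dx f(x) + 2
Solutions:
 f(x) = C1 - 2*x


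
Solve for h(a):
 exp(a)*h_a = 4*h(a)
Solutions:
 h(a) = C1*exp(-4*exp(-a))


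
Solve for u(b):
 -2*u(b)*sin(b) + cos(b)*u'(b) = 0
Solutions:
 u(b) = C1/cos(b)^2


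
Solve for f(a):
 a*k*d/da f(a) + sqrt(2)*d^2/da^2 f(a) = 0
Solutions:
 f(a) = Piecewise((-2^(3/4)*sqrt(pi)*C1*erf(2^(1/4)*a*sqrt(k)/2)/(2*sqrt(k)) - C2, (k > 0) | (k < 0)), (-C1*a - C2, True))


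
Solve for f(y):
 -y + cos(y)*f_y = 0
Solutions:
 f(y) = C1 + Integral(y/cos(y), y)


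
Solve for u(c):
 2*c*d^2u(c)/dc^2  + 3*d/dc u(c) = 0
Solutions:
 u(c) = C1 + C2/sqrt(c)


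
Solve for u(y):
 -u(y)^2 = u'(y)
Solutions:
 u(y) = 1/(C1 + y)


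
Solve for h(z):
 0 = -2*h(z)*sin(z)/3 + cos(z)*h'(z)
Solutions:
 h(z) = C1/cos(z)^(2/3)


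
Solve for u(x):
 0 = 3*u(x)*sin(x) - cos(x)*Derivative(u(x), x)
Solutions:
 u(x) = C1/cos(x)^3


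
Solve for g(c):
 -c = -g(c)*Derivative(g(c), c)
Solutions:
 g(c) = -sqrt(C1 + c^2)
 g(c) = sqrt(C1 + c^2)


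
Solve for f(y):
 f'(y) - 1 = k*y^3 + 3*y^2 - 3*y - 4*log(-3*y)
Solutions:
 f(y) = C1 + k*y^4/4 + y^3 - 3*y^2/2 - 4*y*log(-y) + y*(5 - 4*log(3))


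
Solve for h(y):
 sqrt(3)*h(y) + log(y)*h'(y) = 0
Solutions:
 h(y) = C1*exp(-sqrt(3)*li(y))


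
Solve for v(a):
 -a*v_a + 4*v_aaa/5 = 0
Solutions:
 v(a) = C1 + Integral(C2*airyai(10^(1/3)*a/2) + C3*airybi(10^(1/3)*a/2), a)


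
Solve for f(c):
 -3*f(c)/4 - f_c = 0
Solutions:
 f(c) = C1*exp(-3*c/4)


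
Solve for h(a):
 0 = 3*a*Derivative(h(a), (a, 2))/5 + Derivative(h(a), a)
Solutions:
 h(a) = C1 + C2/a^(2/3)


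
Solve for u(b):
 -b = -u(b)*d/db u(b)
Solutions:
 u(b) = -sqrt(C1 + b^2)
 u(b) = sqrt(C1 + b^2)


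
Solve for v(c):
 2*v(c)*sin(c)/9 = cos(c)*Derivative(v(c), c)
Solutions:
 v(c) = C1/cos(c)^(2/9)


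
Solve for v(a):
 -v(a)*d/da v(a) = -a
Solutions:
 v(a) = -sqrt(C1 + a^2)
 v(a) = sqrt(C1 + a^2)


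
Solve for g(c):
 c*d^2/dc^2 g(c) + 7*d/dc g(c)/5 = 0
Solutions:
 g(c) = C1 + C2/c^(2/5)


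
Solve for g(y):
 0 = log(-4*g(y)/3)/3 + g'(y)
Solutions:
 3*Integral(1/(log(-_y) - log(3) + 2*log(2)), (_y, g(y))) = C1 - y


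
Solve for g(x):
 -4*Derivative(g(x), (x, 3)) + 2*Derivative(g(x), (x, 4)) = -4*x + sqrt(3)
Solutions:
 g(x) = C1 + C2*x + C3*x^2 + C4*exp(2*x) + x^4/24 + x^3*(2 - sqrt(3))/24


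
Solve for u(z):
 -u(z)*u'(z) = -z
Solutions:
 u(z) = -sqrt(C1 + z^2)
 u(z) = sqrt(C1 + z^2)


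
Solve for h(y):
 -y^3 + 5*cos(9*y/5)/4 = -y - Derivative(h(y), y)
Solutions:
 h(y) = C1 + y^4/4 - y^2/2 - 25*sin(9*y/5)/36


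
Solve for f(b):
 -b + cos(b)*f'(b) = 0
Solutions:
 f(b) = C1 + Integral(b/cos(b), b)


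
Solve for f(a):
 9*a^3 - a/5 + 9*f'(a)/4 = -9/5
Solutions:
 f(a) = C1 - a^4 + 2*a^2/45 - 4*a/5


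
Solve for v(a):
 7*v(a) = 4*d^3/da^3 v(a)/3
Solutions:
 v(a) = C3*exp(42^(1/3)*a/2) + (C1*sin(14^(1/3)*3^(5/6)*a/4) + C2*cos(14^(1/3)*3^(5/6)*a/4))*exp(-42^(1/3)*a/4)


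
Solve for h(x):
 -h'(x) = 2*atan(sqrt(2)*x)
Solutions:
 h(x) = C1 - 2*x*atan(sqrt(2)*x) + sqrt(2)*log(2*x^2 + 1)/2


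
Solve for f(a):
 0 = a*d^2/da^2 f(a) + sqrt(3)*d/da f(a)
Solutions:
 f(a) = C1 + C2*a^(1 - sqrt(3))


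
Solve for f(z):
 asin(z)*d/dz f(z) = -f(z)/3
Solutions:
 f(z) = C1*exp(-Integral(1/asin(z), z)/3)


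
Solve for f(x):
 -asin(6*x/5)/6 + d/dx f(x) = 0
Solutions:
 f(x) = C1 + x*asin(6*x/5)/6 + sqrt(25 - 36*x^2)/36


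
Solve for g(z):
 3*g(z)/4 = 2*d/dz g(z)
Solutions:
 g(z) = C1*exp(3*z/8)


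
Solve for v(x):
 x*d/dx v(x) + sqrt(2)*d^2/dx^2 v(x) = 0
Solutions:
 v(x) = C1 + C2*erf(2^(1/4)*x/2)


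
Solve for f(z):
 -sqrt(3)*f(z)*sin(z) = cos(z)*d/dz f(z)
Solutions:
 f(z) = C1*cos(z)^(sqrt(3))


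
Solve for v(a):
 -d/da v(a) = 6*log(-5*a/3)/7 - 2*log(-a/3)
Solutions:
 v(a) = C1 + 8*a*log(-a)/7 + a*(-log(46875)/7 - 8/7 - log(3))


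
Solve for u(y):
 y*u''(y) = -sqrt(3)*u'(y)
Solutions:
 u(y) = C1 + C2*y^(1 - sqrt(3))


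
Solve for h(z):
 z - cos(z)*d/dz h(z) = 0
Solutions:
 h(z) = C1 + Integral(z/cos(z), z)


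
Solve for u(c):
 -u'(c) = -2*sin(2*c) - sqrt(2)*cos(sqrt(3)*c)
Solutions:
 u(c) = C1 + sqrt(6)*sin(sqrt(3)*c)/3 - cos(2*c)


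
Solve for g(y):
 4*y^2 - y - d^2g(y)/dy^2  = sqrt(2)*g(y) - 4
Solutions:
 g(y) = C1*sin(2^(1/4)*y) + C2*cos(2^(1/4)*y) + 2*sqrt(2)*y^2 - sqrt(2)*y/2 - 4 + 2*sqrt(2)


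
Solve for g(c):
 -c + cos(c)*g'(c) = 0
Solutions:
 g(c) = C1 + Integral(c/cos(c), c)


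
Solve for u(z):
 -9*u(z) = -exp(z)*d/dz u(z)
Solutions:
 u(z) = C1*exp(-9*exp(-z))


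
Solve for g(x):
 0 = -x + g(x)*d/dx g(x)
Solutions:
 g(x) = -sqrt(C1 + x^2)
 g(x) = sqrt(C1 + x^2)


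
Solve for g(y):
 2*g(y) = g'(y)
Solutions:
 g(y) = C1*exp(2*y)


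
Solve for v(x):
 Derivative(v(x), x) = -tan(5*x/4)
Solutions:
 v(x) = C1 + 4*log(cos(5*x/4))/5


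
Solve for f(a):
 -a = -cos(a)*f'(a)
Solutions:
 f(a) = C1 + Integral(a/cos(a), a)


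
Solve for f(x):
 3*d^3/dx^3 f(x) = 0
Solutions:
 f(x) = C1 + C2*x + C3*x^2


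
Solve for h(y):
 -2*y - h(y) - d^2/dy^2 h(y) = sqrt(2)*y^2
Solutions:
 h(y) = C1*sin(y) + C2*cos(y) - sqrt(2)*y^2 - 2*y + 2*sqrt(2)


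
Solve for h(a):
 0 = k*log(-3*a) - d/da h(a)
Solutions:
 h(a) = C1 + a*k*log(-a) + a*k*(-1 + log(3))


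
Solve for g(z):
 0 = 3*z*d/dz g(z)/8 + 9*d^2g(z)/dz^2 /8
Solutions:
 g(z) = C1 + C2*erf(sqrt(6)*z/6)


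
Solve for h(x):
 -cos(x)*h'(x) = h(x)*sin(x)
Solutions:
 h(x) = C1*cos(x)


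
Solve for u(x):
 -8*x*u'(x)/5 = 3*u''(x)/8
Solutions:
 u(x) = C1 + C2*erf(4*sqrt(30)*x/15)


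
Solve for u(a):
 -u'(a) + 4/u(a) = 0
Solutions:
 u(a) = -sqrt(C1 + 8*a)
 u(a) = sqrt(C1 + 8*a)


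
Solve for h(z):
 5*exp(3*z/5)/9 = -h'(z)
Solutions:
 h(z) = C1 - 25*exp(3*z/5)/27


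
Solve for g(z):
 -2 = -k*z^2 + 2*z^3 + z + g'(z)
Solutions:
 g(z) = C1 + k*z^3/3 - z^4/2 - z^2/2 - 2*z


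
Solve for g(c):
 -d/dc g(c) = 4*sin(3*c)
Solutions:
 g(c) = C1 + 4*cos(3*c)/3


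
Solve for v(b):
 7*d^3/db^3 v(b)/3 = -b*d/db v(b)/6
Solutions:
 v(b) = C1 + Integral(C2*airyai(-14^(2/3)*b/14) + C3*airybi(-14^(2/3)*b/14), b)


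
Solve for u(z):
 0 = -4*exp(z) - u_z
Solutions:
 u(z) = C1 - 4*exp(z)


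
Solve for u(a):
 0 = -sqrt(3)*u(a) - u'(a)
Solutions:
 u(a) = C1*exp(-sqrt(3)*a)


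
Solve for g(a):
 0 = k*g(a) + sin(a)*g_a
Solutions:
 g(a) = C1*exp(k*(-log(cos(a) - 1) + log(cos(a) + 1))/2)


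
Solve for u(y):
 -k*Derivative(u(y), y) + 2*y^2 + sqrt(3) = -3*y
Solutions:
 u(y) = C1 + 2*y^3/(3*k) + 3*y^2/(2*k) + sqrt(3)*y/k


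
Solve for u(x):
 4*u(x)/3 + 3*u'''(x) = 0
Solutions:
 u(x) = C3*exp(-2^(2/3)*3^(1/3)*x/3) + (C1*sin(2^(2/3)*3^(5/6)*x/6) + C2*cos(2^(2/3)*3^(5/6)*x/6))*exp(2^(2/3)*3^(1/3)*x/6)


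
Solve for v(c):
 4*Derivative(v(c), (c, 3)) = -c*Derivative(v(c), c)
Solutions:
 v(c) = C1 + Integral(C2*airyai(-2^(1/3)*c/2) + C3*airybi(-2^(1/3)*c/2), c)


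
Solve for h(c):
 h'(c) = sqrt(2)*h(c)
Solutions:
 h(c) = C1*exp(sqrt(2)*c)


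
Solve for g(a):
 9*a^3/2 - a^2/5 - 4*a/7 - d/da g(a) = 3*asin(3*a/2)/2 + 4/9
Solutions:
 g(a) = C1 + 9*a^4/8 - a^3/15 - 2*a^2/7 - 3*a*asin(3*a/2)/2 - 4*a/9 - sqrt(4 - 9*a^2)/2


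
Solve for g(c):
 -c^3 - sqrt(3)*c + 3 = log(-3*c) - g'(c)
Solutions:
 g(c) = C1 + c^4/4 + sqrt(3)*c^2/2 + c*log(-c) + c*(-4 + log(3))


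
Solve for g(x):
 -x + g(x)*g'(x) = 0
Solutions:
 g(x) = -sqrt(C1 + x^2)
 g(x) = sqrt(C1 + x^2)


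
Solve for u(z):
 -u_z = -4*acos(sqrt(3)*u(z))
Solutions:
 Integral(1/acos(sqrt(3)*_y), (_y, u(z))) = C1 + 4*z


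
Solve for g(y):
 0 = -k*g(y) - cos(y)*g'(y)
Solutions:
 g(y) = C1*exp(k*(log(sin(y) - 1) - log(sin(y) + 1))/2)


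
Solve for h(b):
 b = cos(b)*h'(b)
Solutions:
 h(b) = C1 + Integral(b/cos(b), b)


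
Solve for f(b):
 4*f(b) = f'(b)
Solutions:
 f(b) = C1*exp(4*b)


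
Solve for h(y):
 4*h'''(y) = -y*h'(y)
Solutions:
 h(y) = C1 + Integral(C2*airyai(-2^(1/3)*y/2) + C3*airybi(-2^(1/3)*y/2), y)


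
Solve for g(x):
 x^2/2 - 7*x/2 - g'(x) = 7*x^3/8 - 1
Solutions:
 g(x) = C1 - 7*x^4/32 + x^3/6 - 7*x^2/4 + x


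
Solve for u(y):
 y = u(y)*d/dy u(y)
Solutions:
 u(y) = -sqrt(C1 + y^2)
 u(y) = sqrt(C1 + y^2)


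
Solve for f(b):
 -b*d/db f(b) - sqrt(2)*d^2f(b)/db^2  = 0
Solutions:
 f(b) = C1 + C2*erf(2^(1/4)*b/2)


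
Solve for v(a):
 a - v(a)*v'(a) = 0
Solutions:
 v(a) = -sqrt(C1 + a^2)
 v(a) = sqrt(C1 + a^2)


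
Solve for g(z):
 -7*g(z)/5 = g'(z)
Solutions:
 g(z) = C1*exp(-7*z/5)


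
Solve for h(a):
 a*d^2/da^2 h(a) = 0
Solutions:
 h(a) = C1 + C2*a


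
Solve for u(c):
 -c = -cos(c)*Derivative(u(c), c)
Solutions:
 u(c) = C1 + Integral(c/cos(c), c)


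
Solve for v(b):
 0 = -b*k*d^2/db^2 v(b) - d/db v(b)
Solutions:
 v(b) = C1 + b^(((re(k) - 1)*re(k) + im(k)^2)/(re(k)^2 + im(k)^2))*(C2*sin(log(b)*Abs(im(k))/(re(k)^2 + im(k)^2)) + C3*cos(log(b)*im(k)/(re(k)^2 + im(k)^2)))


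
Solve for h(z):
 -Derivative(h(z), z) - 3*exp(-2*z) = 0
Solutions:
 h(z) = C1 + 3*exp(-2*z)/2


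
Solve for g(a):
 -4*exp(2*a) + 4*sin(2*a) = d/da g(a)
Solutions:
 g(a) = C1 - 2*exp(2*a) - 2*cos(2*a)


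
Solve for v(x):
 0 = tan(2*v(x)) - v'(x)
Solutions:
 v(x) = -asin(C1*exp(2*x))/2 + pi/2
 v(x) = asin(C1*exp(2*x))/2


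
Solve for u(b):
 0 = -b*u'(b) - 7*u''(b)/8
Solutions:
 u(b) = C1 + C2*erf(2*sqrt(7)*b/7)


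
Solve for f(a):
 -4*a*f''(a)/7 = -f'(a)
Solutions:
 f(a) = C1 + C2*a^(11/4)


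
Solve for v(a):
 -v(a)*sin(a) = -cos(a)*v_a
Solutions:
 v(a) = C1/cos(a)


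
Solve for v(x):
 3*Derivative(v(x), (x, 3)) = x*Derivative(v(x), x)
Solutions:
 v(x) = C1 + Integral(C2*airyai(3^(2/3)*x/3) + C3*airybi(3^(2/3)*x/3), x)


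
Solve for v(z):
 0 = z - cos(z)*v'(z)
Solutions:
 v(z) = C1 + Integral(z/cos(z), z)


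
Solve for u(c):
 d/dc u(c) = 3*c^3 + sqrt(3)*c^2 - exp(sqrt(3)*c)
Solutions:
 u(c) = C1 + 3*c^4/4 + sqrt(3)*c^3/3 - sqrt(3)*exp(sqrt(3)*c)/3


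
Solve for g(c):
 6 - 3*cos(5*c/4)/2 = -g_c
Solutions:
 g(c) = C1 - 6*c + 6*sin(5*c/4)/5


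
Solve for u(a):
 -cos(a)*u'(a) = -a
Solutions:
 u(a) = C1 + Integral(a/cos(a), a)


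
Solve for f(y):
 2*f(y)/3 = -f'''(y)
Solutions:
 f(y) = C3*exp(-2^(1/3)*3^(2/3)*y/3) + (C1*sin(2^(1/3)*3^(1/6)*y/2) + C2*cos(2^(1/3)*3^(1/6)*y/2))*exp(2^(1/3)*3^(2/3)*y/6)


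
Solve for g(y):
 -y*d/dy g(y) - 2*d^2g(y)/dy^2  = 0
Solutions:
 g(y) = C1 + C2*erf(y/2)


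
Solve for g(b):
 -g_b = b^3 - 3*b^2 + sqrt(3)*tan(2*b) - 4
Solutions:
 g(b) = C1 - b^4/4 + b^3 + 4*b + sqrt(3)*log(cos(2*b))/2


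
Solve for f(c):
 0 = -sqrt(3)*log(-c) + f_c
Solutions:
 f(c) = C1 + sqrt(3)*c*log(-c) - sqrt(3)*c


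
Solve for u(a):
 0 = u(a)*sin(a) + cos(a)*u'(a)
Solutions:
 u(a) = C1*cos(a)


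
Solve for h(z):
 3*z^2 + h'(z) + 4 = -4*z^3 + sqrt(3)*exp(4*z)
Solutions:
 h(z) = C1 - z^4 - z^3 - 4*z + sqrt(3)*exp(4*z)/4


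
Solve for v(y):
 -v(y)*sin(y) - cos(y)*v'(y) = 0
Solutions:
 v(y) = C1*cos(y)


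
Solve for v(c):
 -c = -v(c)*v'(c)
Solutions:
 v(c) = -sqrt(C1 + c^2)
 v(c) = sqrt(C1 + c^2)


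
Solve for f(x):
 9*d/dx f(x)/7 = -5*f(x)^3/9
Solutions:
 f(x) = -9*sqrt(2)*sqrt(-1/(C1 - 35*x))/2
 f(x) = 9*sqrt(2)*sqrt(-1/(C1 - 35*x))/2


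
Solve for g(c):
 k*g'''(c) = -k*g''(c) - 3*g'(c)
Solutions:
 g(c) = C1 + C2*exp(c*(-1 + sqrt(k*(k - 12))/k)/2) + C3*exp(-c*(1 + sqrt(k*(k - 12))/k)/2)


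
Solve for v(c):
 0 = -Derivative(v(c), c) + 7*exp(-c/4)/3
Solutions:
 v(c) = C1 - 28*exp(-c/4)/3


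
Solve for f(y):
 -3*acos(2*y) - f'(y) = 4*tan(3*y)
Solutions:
 f(y) = C1 - 3*y*acos(2*y) + 3*sqrt(1 - 4*y^2)/2 + 4*log(cos(3*y))/3


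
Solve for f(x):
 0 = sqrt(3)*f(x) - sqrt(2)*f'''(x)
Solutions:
 f(x) = C3*exp(2^(5/6)*3^(1/6)*x/2) + (C1*sin(2^(5/6)*3^(2/3)*x/4) + C2*cos(2^(5/6)*3^(2/3)*x/4))*exp(-2^(5/6)*3^(1/6)*x/4)


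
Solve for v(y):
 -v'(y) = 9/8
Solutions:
 v(y) = C1 - 9*y/8


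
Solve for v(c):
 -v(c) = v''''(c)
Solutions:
 v(c) = (C1*sin(sqrt(2)*c/2) + C2*cos(sqrt(2)*c/2))*exp(-sqrt(2)*c/2) + (C3*sin(sqrt(2)*c/2) + C4*cos(sqrt(2)*c/2))*exp(sqrt(2)*c/2)


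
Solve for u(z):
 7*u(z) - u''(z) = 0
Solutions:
 u(z) = C1*exp(-sqrt(7)*z) + C2*exp(sqrt(7)*z)


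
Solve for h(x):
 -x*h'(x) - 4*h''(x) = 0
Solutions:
 h(x) = C1 + C2*erf(sqrt(2)*x/4)


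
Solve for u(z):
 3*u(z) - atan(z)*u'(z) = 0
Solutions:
 u(z) = C1*exp(3*Integral(1/atan(z), z))


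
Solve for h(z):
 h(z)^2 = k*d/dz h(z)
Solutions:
 h(z) = -k/(C1*k + z)


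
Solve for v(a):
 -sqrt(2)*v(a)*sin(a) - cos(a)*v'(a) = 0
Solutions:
 v(a) = C1*cos(a)^(sqrt(2))


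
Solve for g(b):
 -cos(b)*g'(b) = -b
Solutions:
 g(b) = C1 + Integral(b/cos(b), b)


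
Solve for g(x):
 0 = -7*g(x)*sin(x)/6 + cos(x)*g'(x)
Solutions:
 g(x) = C1/cos(x)^(7/6)


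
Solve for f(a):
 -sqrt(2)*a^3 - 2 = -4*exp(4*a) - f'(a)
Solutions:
 f(a) = C1 + sqrt(2)*a^4/4 + 2*a - exp(4*a)


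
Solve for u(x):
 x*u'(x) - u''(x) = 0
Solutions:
 u(x) = C1 + C2*erfi(sqrt(2)*x/2)


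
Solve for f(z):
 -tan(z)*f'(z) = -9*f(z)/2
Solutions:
 f(z) = C1*sin(z)^(9/2)


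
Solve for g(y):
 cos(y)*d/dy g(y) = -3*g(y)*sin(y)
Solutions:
 g(y) = C1*cos(y)^3


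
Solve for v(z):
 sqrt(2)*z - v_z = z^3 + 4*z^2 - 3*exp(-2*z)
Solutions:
 v(z) = C1 - z^4/4 - 4*z^3/3 + sqrt(2)*z^2/2 - 3*exp(-2*z)/2


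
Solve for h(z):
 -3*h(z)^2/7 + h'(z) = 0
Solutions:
 h(z) = -7/(C1 + 3*z)


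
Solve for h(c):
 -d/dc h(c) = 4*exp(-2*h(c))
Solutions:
 h(c) = log(-sqrt(C1 - 8*c))
 h(c) = log(C1 - 8*c)/2


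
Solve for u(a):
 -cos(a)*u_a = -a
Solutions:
 u(a) = C1 + Integral(a/cos(a), a)


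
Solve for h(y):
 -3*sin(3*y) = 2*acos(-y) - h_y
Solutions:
 h(y) = C1 + 2*y*acos(-y) + 2*sqrt(1 - y^2) - cos(3*y)


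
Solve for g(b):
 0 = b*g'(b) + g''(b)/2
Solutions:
 g(b) = C1 + C2*erf(b)


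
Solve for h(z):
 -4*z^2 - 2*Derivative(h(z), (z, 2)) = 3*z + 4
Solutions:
 h(z) = C1 + C2*z - z^4/6 - z^3/4 - z^2


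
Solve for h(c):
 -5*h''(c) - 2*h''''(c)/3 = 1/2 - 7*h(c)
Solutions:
 h(c) = C1*exp(-c*sqrt(-15 + sqrt(393))/2) + C2*exp(c*sqrt(-15 + sqrt(393))/2) + C3*sin(c*sqrt(15 + sqrt(393))/2) + C4*cos(c*sqrt(15 + sqrt(393))/2) + 1/14


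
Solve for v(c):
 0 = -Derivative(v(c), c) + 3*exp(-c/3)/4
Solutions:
 v(c) = C1 - 9*exp(-c/3)/4


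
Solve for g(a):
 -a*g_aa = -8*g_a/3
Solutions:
 g(a) = C1 + C2*a^(11/3)


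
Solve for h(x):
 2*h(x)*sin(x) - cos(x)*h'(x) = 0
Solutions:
 h(x) = C1/cos(x)^2


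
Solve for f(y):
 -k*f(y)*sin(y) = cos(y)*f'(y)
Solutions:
 f(y) = C1*exp(k*log(cos(y)))


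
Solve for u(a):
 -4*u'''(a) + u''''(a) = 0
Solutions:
 u(a) = C1 + C2*a + C3*a^2 + C4*exp(4*a)


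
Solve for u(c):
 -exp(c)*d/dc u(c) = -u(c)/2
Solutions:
 u(c) = C1*exp(-exp(-c)/2)


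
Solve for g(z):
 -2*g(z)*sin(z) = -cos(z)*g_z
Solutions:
 g(z) = C1/cos(z)^2


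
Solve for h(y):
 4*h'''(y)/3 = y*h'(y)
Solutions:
 h(y) = C1 + Integral(C2*airyai(6^(1/3)*y/2) + C3*airybi(6^(1/3)*y/2), y)


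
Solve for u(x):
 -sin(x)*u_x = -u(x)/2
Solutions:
 u(x) = C1*(cos(x) - 1)^(1/4)/(cos(x) + 1)^(1/4)


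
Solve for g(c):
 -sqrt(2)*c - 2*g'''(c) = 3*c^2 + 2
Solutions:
 g(c) = C1 + C2*c + C3*c^2 - c^5/40 - sqrt(2)*c^4/48 - c^3/6


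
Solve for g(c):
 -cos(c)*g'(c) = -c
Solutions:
 g(c) = C1 + Integral(c/cos(c), c)


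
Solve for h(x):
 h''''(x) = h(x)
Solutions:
 h(x) = C1*exp(-x) + C2*exp(x) + C3*sin(x) + C4*cos(x)


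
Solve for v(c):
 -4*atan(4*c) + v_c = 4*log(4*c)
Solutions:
 v(c) = C1 + 4*c*log(c) + 4*c*atan(4*c) - 4*c + 8*c*log(2) - log(16*c^2 + 1)/2


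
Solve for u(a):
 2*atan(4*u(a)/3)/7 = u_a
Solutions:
 Integral(1/atan(4*_y/3), (_y, u(a))) = C1 + 2*a/7


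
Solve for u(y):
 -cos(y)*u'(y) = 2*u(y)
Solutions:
 u(y) = C1*(sin(y) - 1)/(sin(y) + 1)


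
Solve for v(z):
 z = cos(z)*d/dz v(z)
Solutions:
 v(z) = C1 + Integral(z/cos(z), z)


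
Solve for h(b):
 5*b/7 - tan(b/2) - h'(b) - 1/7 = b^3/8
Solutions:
 h(b) = C1 - b^4/32 + 5*b^2/14 - b/7 + 2*log(cos(b/2))


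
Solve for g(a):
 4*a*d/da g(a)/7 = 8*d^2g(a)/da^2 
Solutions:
 g(a) = C1 + C2*erfi(sqrt(7)*a/14)


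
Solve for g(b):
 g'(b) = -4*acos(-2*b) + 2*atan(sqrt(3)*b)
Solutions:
 g(b) = C1 - 4*b*acos(-2*b) + 2*b*atan(sqrt(3)*b) - 2*sqrt(1 - 4*b^2) - sqrt(3)*log(3*b^2 + 1)/3


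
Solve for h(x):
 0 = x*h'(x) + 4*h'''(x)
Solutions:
 h(x) = C1 + Integral(C2*airyai(-2^(1/3)*x/2) + C3*airybi(-2^(1/3)*x/2), x)


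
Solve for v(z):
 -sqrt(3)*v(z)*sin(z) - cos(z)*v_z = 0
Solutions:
 v(z) = C1*cos(z)^(sqrt(3))


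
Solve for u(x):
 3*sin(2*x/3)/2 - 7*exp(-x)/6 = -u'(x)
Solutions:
 u(x) = C1 + 9*cos(2*x/3)/4 - 7*exp(-x)/6


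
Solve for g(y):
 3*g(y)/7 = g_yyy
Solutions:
 g(y) = C3*exp(3^(1/3)*7^(2/3)*y/7) + (C1*sin(3^(5/6)*7^(2/3)*y/14) + C2*cos(3^(5/6)*7^(2/3)*y/14))*exp(-3^(1/3)*7^(2/3)*y/14)


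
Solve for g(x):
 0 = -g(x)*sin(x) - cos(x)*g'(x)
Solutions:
 g(x) = C1*cos(x)


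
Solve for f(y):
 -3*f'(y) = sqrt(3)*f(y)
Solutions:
 f(y) = C1*exp(-sqrt(3)*y/3)


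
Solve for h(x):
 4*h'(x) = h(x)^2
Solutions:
 h(x) = -4/(C1 + x)


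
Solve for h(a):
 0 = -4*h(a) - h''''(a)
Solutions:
 h(a) = (C1*sin(a) + C2*cos(a))*exp(-a) + (C3*sin(a) + C4*cos(a))*exp(a)


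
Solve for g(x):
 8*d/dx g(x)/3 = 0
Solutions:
 g(x) = C1


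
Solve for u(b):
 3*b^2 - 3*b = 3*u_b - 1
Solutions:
 u(b) = C1 + b^3/3 - b^2/2 + b/3


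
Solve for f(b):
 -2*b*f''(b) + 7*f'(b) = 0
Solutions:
 f(b) = C1 + C2*b^(9/2)


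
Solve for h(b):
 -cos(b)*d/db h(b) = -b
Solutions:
 h(b) = C1 + Integral(b/cos(b), b)


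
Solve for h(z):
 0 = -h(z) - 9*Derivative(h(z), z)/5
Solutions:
 h(z) = C1*exp(-5*z/9)


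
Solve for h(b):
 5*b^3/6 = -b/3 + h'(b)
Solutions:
 h(b) = C1 + 5*b^4/24 + b^2/6


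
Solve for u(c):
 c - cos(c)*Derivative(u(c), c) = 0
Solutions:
 u(c) = C1 + Integral(c/cos(c), c)


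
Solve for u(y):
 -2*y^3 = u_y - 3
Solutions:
 u(y) = C1 - y^4/2 + 3*y


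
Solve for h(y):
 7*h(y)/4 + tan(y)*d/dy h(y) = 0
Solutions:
 h(y) = C1/sin(y)^(7/4)


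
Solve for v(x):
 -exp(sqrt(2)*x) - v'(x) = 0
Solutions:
 v(x) = C1 - sqrt(2)*exp(sqrt(2)*x)/2


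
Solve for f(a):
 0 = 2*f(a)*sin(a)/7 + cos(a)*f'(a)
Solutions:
 f(a) = C1*cos(a)^(2/7)


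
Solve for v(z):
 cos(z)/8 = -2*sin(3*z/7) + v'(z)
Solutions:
 v(z) = C1 + sin(z)/8 - 14*cos(3*z/7)/3


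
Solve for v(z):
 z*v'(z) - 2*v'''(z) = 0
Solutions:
 v(z) = C1 + Integral(C2*airyai(2^(2/3)*z/2) + C3*airybi(2^(2/3)*z/2), z)


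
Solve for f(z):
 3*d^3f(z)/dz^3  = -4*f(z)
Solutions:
 f(z) = C3*exp(-6^(2/3)*z/3) + (C1*sin(2^(2/3)*3^(1/6)*z/2) + C2*cos(2^(2/3)*3^(1/6)*z/2))*exp(6^(2/3)*z/6)


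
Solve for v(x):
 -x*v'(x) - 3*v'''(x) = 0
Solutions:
 v(x) = C1 + Integral(C2*airyai(-3^(2/3)*x/3) + C3*airybi(-3^(2/3)*x/3), x)


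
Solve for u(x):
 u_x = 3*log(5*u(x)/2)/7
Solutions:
 7*Integral(1/(-log(_y) - log(5) + log(2)), (_y, u(x)))/3 = C1 - x


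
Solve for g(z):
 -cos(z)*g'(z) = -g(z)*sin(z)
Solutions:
 g(z) = C1/cos(z)


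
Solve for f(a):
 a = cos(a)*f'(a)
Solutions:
 f(a) = C1 + Integral(a/cos(a), a)


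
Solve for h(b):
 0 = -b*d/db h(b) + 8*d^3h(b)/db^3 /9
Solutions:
 h(b) = C1 + Integral(C2*airyai(3^(2/3)*b/2) + C3*airybi(3^(2/3)*b/2), b)


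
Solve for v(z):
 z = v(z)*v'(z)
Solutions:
 v(z) = -sqrt(C1 + z^2)
 v(z) = sqrt(C1 + z^2)


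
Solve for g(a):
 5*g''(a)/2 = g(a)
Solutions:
 g(a) = C1*exp(-sqrt(10)*a/5) + C2*exp(sqrt(10)*a/5)


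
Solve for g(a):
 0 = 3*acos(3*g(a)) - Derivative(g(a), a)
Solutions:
 Integral(1/acos(3*_y), (_y, g(a))) = C1 + 3*a


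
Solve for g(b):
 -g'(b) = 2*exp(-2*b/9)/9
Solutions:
 g(b) = C1 + exp(-2*b/9)


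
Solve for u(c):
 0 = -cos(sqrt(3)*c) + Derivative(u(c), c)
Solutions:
 u(c) = C1 + sqrt(3)*sin(sqrt(3)*c)/3


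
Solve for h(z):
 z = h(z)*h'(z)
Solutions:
 h(z) = -sqrt(C1 + z^2)
 h(z) = sqrt(C1 + z^2)


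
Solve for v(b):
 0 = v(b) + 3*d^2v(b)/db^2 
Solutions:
 v(b) = C1*sin(sqrt(3)*b/3) + C2*cos(sqrt(3)*b/3)


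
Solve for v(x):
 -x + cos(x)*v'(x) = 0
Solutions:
 v(x) = C1 + Integral(x/cos(x), x)


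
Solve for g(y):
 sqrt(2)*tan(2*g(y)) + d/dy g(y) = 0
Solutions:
 g(y) = -asin(C1*exp(-2*sqrt(2)*y))/2 + pi/2
 g(y) = asin(C1*exp(-2*sqrt(2)*y))/2


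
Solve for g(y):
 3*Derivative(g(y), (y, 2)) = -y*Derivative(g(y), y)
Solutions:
 g(y) = C1 + C2*erf(sqrt(6)*y/6)


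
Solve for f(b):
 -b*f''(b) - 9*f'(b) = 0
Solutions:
 f(b) = C1 + C2/b^8


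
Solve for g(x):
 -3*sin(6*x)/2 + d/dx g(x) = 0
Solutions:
 g(x) = C1 - cos(6*x)/4


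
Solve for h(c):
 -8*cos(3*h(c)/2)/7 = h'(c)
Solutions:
 8*c/7 - log(sin(3*h(c)/2) - 1)/3 + log(sin(3*h(c)/2) + 1)/3 = C1


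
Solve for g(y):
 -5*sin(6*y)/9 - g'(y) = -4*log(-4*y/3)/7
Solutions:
 g(y) = C1 + 4*y*log(-y)/7 - 4*y*log(3)/7 - 4*y/7 + 8*y*log(2)/7 + 5*cos(6*y)/54


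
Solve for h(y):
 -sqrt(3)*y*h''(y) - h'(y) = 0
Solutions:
 h(y) = C1 + C2*y^(1 - sqrt(3)/3)


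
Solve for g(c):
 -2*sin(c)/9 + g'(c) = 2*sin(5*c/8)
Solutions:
 g(c) = C1 - 16*cos(5*c/8)/5 - 2*cos(c)/9


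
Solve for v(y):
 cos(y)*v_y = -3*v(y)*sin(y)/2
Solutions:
 v(y) = C1*cos(y)^(3/2)


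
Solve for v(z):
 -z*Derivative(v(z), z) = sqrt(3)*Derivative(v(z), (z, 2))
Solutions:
 v(z) = C1 + C2*erf(sqrt(2)*3^(3/4)*z/6)


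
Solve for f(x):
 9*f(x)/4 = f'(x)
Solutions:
 f(x) = C1*exp(9*x/4)


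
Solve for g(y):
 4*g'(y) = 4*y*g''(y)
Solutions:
 g(y) = C1 + C2*y^2


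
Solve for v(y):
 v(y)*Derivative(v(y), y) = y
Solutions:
 v(y) = -sqrt(C1 + y^2)
 v(y) = sqrt(C1 + y^2)


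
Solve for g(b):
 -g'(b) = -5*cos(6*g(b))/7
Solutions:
 -5*b/7 - log(sin(6*g(b)) - 1)/12 + log(sin(6*g(b)) + 1)/12 = C1


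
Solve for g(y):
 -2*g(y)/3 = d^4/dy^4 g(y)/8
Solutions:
 g(y) = (C1*sin(sqrt(2)*3^(3/4)*y/3) + C2*cos(sqrt(2)*3^(3/4)*y/3))*exp(-sqrt(2)*3^(3/4)*y/3) + (C3*sin(sqrt(2)*3^(3/4)*y/3) + C4*cos(sqrt(2)*3^(3/4)*y/3))*exp(sqrt(2)*3^(3/4)*y/3)


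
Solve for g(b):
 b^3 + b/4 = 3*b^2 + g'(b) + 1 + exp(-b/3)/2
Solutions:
 g(b) = C1 + b^4/4 - b^3 + b^2/8 - b + 3*exp(-b/3)/2


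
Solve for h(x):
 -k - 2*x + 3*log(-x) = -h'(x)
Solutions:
 h(x) = C1 + x^2 + x*(k + 3) - 3*x*log(-x)


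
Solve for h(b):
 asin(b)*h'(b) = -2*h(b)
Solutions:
 h(b) = C1*exp(-2*Integral(1/asin(b), b))


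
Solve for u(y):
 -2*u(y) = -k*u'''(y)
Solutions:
 u(y) = C1*exp(2^(1/3)*y*(1/k)^(1/3)) + C2*exp(2^(1/3)*y*(-1 + sqrt(3)*I)*(1/k)^(1/3)/2) + C3*exp(-2^(1/3)*y*(1 + sqrt(3)*I)*(1/k)^(1/3)/2)


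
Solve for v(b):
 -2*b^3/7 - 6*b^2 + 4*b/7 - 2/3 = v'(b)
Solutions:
 v(b) = C1 - b^4/14 - 2*b^3 + 2*b^2/7 - 2*b/3


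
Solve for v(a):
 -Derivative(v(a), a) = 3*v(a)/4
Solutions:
 v(a) = C1*exp(-3*a/4)


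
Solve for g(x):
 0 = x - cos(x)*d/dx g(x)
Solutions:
 g(x) = C1 + Integral(x/cos(x), x)


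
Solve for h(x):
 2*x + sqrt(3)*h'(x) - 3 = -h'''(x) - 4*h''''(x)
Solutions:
 h(x) = C1 + C2*exp(x*(-2 + (1 + 216*sqrt(3) + sqrt(-1 + (1 + 216*sqrt(3))^2))^(-1/3) + (1 + 216*sqrt(3) + sqrt(-1 + (1 + 216*sqrt(3))^2))^(1/3))/24)*sin(sqrt(3)*x*(-(1 + 216*sqrt(3) + sqrt(-1 + (1 + 216*sqrt(3))^2))^(1/3) + (1 + 216*sqrt(3) + sqrt(-1 + (1 + 216*sqrt(3))^2))^(-1/3))/24) + C3*exp(x*(-2 + (1 + 216*sqrt(3) + sqrt(-1 + (1 + 216*sqrt(3))^2))^(-1/3) + (1 + 216*sqrt(3) + sqrt(-1 + (1 + 216*sqrt(3))^2))^(1/3))/24)*cos(sqrt(3)*x*(-(1 + 216*sqrt(3) + sqrt(-1 + (1 + 216*sqrt(3))^2))^(1/3) + (1 + 216*sqrt(3) + sqrt(-1 + (1 + 216*sqrt(3))^2))^(-1/3))/24) + C4*exp(-x*((1 + 216*sqrt(3) + sqrt(-1 + (1 + 216*sqrt(3))^2))^(-1/3) + 1 + (1 + 216*sqrt(3) + sqrt(-1 + (1 + 216*sqrt(3))^2))^(1/3))/12) - sqrt(3)*x^2/3 + sqrt(3)*x


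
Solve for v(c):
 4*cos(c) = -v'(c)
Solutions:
 v(c) = C1 - 4*sin(c)


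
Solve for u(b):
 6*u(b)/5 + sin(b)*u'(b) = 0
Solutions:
 u(b) = C1*(cos(b) + 1)^(3/5)/(cos(b) - 1)^(3/5)


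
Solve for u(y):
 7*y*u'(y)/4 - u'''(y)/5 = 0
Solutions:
 u(y) = C1 + Integral(C2*airyai(70^(1/3)*y/2) + C3*airybi(70^(1/3)*y/2), y)


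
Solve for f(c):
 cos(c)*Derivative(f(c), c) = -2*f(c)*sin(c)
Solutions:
 f(c) = C1*cos(c)^2


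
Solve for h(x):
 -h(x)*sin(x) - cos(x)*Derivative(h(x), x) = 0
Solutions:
 h(x) = C1*cos(x)


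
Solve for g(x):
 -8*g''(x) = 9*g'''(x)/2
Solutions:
 g(x) = C1 + C2*x + C3*exp(-16*x/9)


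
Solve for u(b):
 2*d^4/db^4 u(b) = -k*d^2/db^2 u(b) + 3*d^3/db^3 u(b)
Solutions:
 u(b) = C1 + C2*b + C3*exp(b*(3 - sqrt(9 - 8*k))/4) + C4*exp(b*(sqrt(9 - 8*k) + 3)/4)


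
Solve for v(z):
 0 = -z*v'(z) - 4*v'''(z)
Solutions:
 v(z) = C1 + Integral(C2*airyai(-2^(1/3)*z/2) + C3*airybi(-2^(1/3)*z/2), z)


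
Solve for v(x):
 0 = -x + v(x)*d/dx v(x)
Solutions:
 v(x) = -sqrt(C1 + x^2)
 v(x) = sqrt(C1 + x^2)


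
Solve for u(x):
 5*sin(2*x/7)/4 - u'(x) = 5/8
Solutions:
 u(x) = C1 - 5*x/8 - 35*cos(2*x/7)/8


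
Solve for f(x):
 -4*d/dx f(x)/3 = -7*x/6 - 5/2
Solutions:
 f(x) = C1 + 7*x^2/16 + 15*x/8


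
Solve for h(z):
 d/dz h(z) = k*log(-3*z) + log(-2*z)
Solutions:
 h(z) = C1 + z*(k + 1)*log(-z) + z*(-k + k*log(3) - 1 + log(2))


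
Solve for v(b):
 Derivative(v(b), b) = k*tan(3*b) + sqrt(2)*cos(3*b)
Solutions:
 v(b) = C1 - k*log(cos(3*b))/3 + sqrt(2)*sin(3*b)/3


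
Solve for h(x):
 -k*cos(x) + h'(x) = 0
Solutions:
 h(x) = C1 + k*sin(x)


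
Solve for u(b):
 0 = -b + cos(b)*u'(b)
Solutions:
 u(b) = C1 + Integral(b/cos(b), b)


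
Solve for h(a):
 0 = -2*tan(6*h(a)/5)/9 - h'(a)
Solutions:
 h(a) = -5*asin(C1*exp(-4*a/15))/6 + 5*pi/6
 h(a) = 5*asin(C1*exp(-4*a/15))/6


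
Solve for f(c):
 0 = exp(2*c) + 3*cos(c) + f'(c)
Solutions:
 f(c) = C1 - exp(2*c)/2 - 3*sin(c)


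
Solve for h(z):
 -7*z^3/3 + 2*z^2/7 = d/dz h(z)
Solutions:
 h(z) = C1 - 7*z^4/12 + 2*z^3/21


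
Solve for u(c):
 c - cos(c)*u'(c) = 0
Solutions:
 u(c) = C1 + Integral(c/cos(c), c)


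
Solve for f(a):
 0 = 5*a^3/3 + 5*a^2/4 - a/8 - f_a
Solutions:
 f(a) = C1 + 5*a^4/12 + 5*a^3/12 - a^2/16


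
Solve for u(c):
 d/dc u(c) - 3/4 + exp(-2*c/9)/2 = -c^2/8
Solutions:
 u(c) = C1 - c^3/24 + 3*c/4 + 9*exp(-2*c/9)/4


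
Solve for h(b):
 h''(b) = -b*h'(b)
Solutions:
 h(b) = C1 + C2*erf(sqrt(2)*b/2)


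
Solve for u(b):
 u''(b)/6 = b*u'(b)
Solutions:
 u(b) = C1 + C2*erfi(sqrt(3)*b)


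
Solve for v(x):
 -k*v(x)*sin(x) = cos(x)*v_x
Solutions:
 v(x) = C1*exp(k*log(cos(x)))


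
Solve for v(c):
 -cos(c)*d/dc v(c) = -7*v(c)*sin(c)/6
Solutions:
 v(c) = C1/cos(c)^(7/6)


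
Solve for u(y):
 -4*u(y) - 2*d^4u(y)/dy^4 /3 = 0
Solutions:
 u(y) = (C1*sin(2^(3/4)*3^(1/4)*y/2) + C2*cos(2^(3/4)*3^(1/4)*y/2))*exp(-2^(3/4)*3^(1/4)*y/2) + (C3*sin(2^(3/4)*3^(1/4)*y/2) + C4*cos(2^(3/4)*3^(1/4)*y/2))*exp(2^(3/4)*3^(1/4)*y/2)


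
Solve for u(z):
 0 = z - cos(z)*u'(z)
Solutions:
 u(z) = C1 + Integral(z/cos(z), z)


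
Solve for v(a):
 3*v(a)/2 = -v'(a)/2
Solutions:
 v(a) = C1*exp(-3*a)


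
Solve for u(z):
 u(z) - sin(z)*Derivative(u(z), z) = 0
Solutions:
 u(z) = C1*sqrt(cos(z) - 1)/sqrt(cos(z) + 1)


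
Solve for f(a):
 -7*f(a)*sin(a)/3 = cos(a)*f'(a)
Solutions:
 f(a) = C1*cos(a)^(7/3)


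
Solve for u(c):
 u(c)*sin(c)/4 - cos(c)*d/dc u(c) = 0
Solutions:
 u(c) = C1/cos(c)^(1/4)


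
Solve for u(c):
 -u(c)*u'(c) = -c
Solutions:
 u(c) = -sqrt(C1 + c^2)
 u(c) = sqrt(C1 + c^2)


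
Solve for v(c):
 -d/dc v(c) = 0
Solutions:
 v(c) = C1


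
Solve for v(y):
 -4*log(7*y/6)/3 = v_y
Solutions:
 v(y) = C1 - 4*y*log(y)/3 - 4*y*log(7)/3 + 4*y/3 + 4*y*log(6)/3


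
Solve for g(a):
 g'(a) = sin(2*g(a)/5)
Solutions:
 -a + 5*log(cos(2*g(a)/5) - 1)/4 - 5*log(cos(2*g(a)/5) + 1)/4 = C1


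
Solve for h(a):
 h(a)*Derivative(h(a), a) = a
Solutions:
 h(a) = -sqrt(C1 + a^2)
 h(a) = sqrt(C1 + a^2)


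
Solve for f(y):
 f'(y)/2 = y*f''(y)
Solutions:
 f(y) = C1 + C2*y^(3/2)


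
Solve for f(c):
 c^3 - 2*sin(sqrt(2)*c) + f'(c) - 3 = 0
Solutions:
 f(c) = C1 - c^4/4 + 3*c - sqrt(2)*cos(sqrt(2)*c)


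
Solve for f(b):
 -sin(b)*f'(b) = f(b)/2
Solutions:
 f(b) = C1*(cos(b) + 1)^(1/4)/(cos(b) - 1)^(1/4)


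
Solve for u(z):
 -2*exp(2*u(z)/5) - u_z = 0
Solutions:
 u(z) = 5*log(-sqrt(-1/(C1 - 2*z))) - 5*log(2) + 5*log(10)/2
 u(z) = 5*log(-1/(C1 - 2*z))/2 - 5*log(2) + 5*log(10)/2


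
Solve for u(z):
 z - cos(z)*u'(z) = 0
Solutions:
 u(z) = C1 + Integral(z/cos(z), z)


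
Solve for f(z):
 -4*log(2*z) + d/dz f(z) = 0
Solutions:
 f(z) = C1 + 4*z*log(z) - 4*z + z*log(16)


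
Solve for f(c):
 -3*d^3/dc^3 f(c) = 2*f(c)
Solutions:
 f(c) = C3*exp(-2^(1/3)*3^(2/3)*c/3) + (C1*sin(2^(1/3)*3^(1/6)*c/2) + C2*cos(2^(1/3)*3^(1/6)*c/2))*exp(2^(1/3)*3^(2/3)*c/6)


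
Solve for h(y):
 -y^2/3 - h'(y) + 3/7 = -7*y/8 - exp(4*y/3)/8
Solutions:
 h(y) = C1 - y^3/9 + 7*y^2/16 + 3*y/7 + 3*exp(4*y/3)/32


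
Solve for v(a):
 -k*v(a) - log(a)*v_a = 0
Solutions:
 v(a) = C1*exp(-k*li(a))


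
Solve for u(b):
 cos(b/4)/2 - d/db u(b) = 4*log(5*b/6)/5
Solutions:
 u(b) = C1 - 4*b*log(b)/5 - 4*b*log(5)/5 + 4*b/5 + 4*b*log(6)/5 + 2*sin(b/4)


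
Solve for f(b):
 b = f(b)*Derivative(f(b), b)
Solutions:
 f(b) = -sqrt(C1 + b^2)
 f(b) = sqrt(C1 + b^2)


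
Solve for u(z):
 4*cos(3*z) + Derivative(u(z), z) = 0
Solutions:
 u(z) = C1 - 4*sin(3*z)/3


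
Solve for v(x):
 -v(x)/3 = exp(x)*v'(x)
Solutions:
 v(x) = C1*exp(exp(-x)/3)
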